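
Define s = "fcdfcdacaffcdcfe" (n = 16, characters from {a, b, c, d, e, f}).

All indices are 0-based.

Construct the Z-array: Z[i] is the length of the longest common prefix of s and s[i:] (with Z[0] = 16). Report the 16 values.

[16, 0, 0, 3, 0, 0, 0, 0, 0, 1, 3, 0, 0, 0, 1, 0]

Z[0]=16
i=1: i≥r, start 0; Z[1]=0
i=2: i≥r, start 0; Z[2]=0
i=3: i≥r, start 0; Z[3]=3 extend→box=[3,6)
i=4: min(r-i=2, Z[1]=0)=0; Z[4]=0
i=5: min(r-i=1, Z[2]=0)=0; Z[5]=0
i=6: i≥r, start 0; Z[6]=0
i=7: i≥r, start 0; Z[7]=0
i=8: i≥r, start 0; Z[8]=0
i=9: i≥r, start 0; Z[9]=1 extend→box=[9,10)
i=10: i≥r, start 0; Z[10]=3 extend→box=[10,13)
i=11: min(r-i=2, Z[1]=0)=0; Z[11]=0
i=12: min(r-i=1, Z[2]=0)=0; Z[12]=0
i=13: i≥r, start 0; Z[13]=0
i=14: i≥r, start 0; Z[14]=1 extend→box=[14,15)
i=15: i≥r, start 0; Z[15]=0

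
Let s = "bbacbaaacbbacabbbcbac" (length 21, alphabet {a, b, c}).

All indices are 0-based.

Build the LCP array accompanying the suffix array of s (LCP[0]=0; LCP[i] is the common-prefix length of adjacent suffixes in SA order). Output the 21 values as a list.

[0, 2, 1, 1, 2, 2, 3, 0, 2, 3, 3, 1, 4, 2, 2, 1, 0, 1, 1, 3, 2]

sorted suffixes:
  #0 SA[0]=5  'aaacbbacabbbcbac'
  #1 SA[1]=6  'aacbbacabbbcbac'
  #2 SA[2]=13  'abbbcbac'
  #3 SA[3]=19  'ac'
  #4 SA[4]=11  'acabbbcbac'
  #5 SA[5]=2  'acbaaacbbacabbbcbac'
  #6 SA[6]=7  'acbbacabbbcbac'
  #7 SA[7]=4  'baaacbbacabbbcbac'
  #8 SA[8]=18  'bac'
  #9 SA[9]=10  'bacabbbcbac'
  #10 SA[10]=1  'bacbaaacbbacabbbcbac'
  #11 SA[11]=9  'bbacabbbcbac'
  #12 SA[12]=0  'bbacbaaacbbacabbbcbac'
  #13 SA[13]=14  'bbbcbac'
  #14 SA[14]=15  'bbcbac'
  #15 SA[15]=16  'bcbac'
  #16 SA[16]=20  'c'
  #17 SA[17]=12  'cabbbcbac'
  #18 SA[18]=3  'cbaaacbbacabbbcbac'
  #19 SA[19]=17  'cbac'
  #20 SA[20]=8  'cbbacabbbcbac'

SA = [5, 6, 13, 19, 11, 2, 7, 4, 18, 10, 1, 9, 0, 14, 15, 16, 20, 12, 3, 17, 8]
rank  pair      lcp
   1  s[5:],s[6:]  2  'aa'
   2  s[6:],s[13:]  1  'a'
   3  s[13:],s[19:]  1  'a'
   4  s[19:],s[11:]  2  'ac'
   5  s[11:],s[2:]  2  'ac'
   6  s[2:],s[7:]  3  'acb'
   7  s[7:],s[4:]  0  ''
   8  s[4:],s[18:]  2  'ba'
   9  s[18:],s[10:]  3  'bac'
  10  s[10:],s[1:]  3  'bac'
  11  s[1:],s[9:]  1  'b'
  12  s[9:],s[0:]  4  'bbac'
  13  s[0:],s[14:]  2  'bb'
  14  s[14:],s[15:]  2  'bb'
  15  s[15:],s[16:]  1  'b'
  16  s[16:],s[20:]  0  ''
  17  s[20:],s[12:]  1  'c'
  18  s[12:],s[3:]  1  'c'
  19  s[3:],s[17:]  3  'cba'
  20  s[17:],s[8:]  2  'cb'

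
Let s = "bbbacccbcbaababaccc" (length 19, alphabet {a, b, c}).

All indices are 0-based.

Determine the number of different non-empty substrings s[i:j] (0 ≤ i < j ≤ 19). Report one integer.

rank→(start, suffix):
  0 → (10, 'aababaccc')
  1 → (11, 'ababaccc')
  2 → (13, 'abaccc')
  3 → (15, 'accc')
  4 → (3, 'acccbcbaababaccc')
  5 → (9, 'baababaccc')
  6 → (12, 'babaccc')
  7 → (14, 'baccc')
  8 → (2, 'bacccbcbaababaccc')
  9 → (1, 'bbacccbcbaababaccc')
  10 → (0, 'bbbacccbcbaababaccc')
  11 → (7, 'bcbaababaccc')
  12 → (18, 'c')
  13 → (8, 'cbaababaccc')
  14 → (6, 'cbcbaababaccc')
  15 → (17, 'cc')
  16 → (5, 'ccbcbaababaccc')
  17 → (16, 'ccc')
  18 → (4, 'cccbcbaababaccc')

SA = [10, 11, 13, 15, 3, 9, 12, 14, 2, 1, 0, 7, 18, 8, 6, 17, 5, 16, 4]
[i] adj suffixes → lcp
  [1] 10/11 → 1 ('a')
  [2] 11/13 → 3 ('aba')
  [3] 13/15 → 1 ('a')
  [4] 15/3 → 4 ('accc')
  [5] 3/9 → 0 ('')
  [6] 9/12 → 2 ('ba')
  [7] 12/14 → 2 ('ba')
  [8] 14/2 → 5 ('baccc')
  [9] 2/1 → 1 ('b')
  [10] 1/0 → 2 ('bb')
  [11] 0/7 → 1 ('b')
  [12] 7/18 → 0 ('')
  [13] 18/8 → 1 ('c')
  [14] 8/6 → 2 ('cb')
  [15] 6/17 → 1 ('c')
  [16] 17/5 → 2 ('cc')
  [17] 5/16 → 2 ('cc')
  [18] 16/4 → 3 ('ccc')

n(n+1)/2 = 19·20/2 = 190
Σ LCP = 0 + 1 + 3 + 1 + 4 + 0 + 2 + 2 + 5 + 1 + 2 + 1 + 0 + 1 + 2 + 1 + 2 + 2 + 3 = 33
distinct = 190 − 33 = 157

157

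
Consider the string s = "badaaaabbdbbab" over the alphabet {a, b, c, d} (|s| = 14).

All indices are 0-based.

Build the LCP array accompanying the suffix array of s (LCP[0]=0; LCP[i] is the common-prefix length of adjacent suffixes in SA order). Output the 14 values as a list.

rank→(start, suffix):
  0 → (3, 'aaaabbdbbab')
  1 → (4, 'aaabbdbbab')
  2 → (5, 'aabbdbbab')
  3 → (12, 'ab')
  4 → (6, 'abbdbbab')
  5 → (1, 'adaaaabbdbbab')
  6 → (13, 'b')
  7 → (11, 'bab')
  8 → (0, 'badaaaabbdbbab')
  9 → (10, 'bbab')
  10 → (7, 'bbdbbab')
  11 → (8, 'bdbbab')
  12 → (2, 'daaaabbdbbab')
  13 → (9, 'dbbab')

SA = [3, 4, 5, 12, 6, 1, 13, 11, 0, 10, 7, 8, 2, 9]
rank  pair      lcp
   1  s[3:],s[4:]  3  'aaa'
   2  s[4:],s[5:]  2  'aa'
   3  s[5:],s[12:]  1  'a'
   4  s[12:],s[6:]  2  'ab'
   5  s[6:],s[1:]  1  'a'
   6  s[1:],s[13:]  0  ''
   7  s[13:],s[11:]  1  'b'
   8  s[11:],s[0:]  2  'ba'
   9  s[0:],s[10:]  1  'b'
  10  s[10:],s[7:]  2  'bb'
  11  s[7:],s[8:]  1  'b'
  12  s[8:],s[2:]  0  ''
  13  s[2:],s[9:]  1  'd'

[0, 3, 2, 1, 2, 1, 0, 1, 2, 1, 2, 1, 0, 1]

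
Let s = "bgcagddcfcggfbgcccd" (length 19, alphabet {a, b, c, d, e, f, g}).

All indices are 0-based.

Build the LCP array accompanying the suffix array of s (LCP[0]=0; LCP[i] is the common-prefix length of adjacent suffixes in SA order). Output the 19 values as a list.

[0, 0, 3, 0, 1, 2, 1, 1, 1, 0, 1, 1, 0, 1, 0, 2, 1, 1, 1]

rank | idx | suffix
   0 |   3 | agddcfcggfbgcccd
   1 |   0 | bgcagddcfcggfbgcccd
   2 |  13 | bgcccd
   3 |   2 | cagddcfcggfbgcccd
   4 |  15 | cccd
   5 |  16 | ccd
   6 |  17 | cd
   7 |   7 | cfcggfbgcccd
   8 |   9 | cggfbgcccd
   9 |  18 | d
  10 |   6 | dcfcggfbgcccd
  11 |   5 | ddcfcggfbgcccd
  12 |  12 | fbgcccd
  13 |   8 | fcggfbgcccd
  14 |   1 | gcagddcfcggfbgcccd
  15 |  14 | gcccd
  16 |   4 | gddcfcggfbgcccd
  17 |  11 | gfbgcccd
  18 |  10 | ggfbgcccd

SA = [3, 0, 13, 2, 15, 16, 17, 7, 9, 18, 6, 5, 12, 8, 1, 14, 4, 11, 10]
rank  pair      lcp
   1  s[3:],s[0:]  0  ''
   2  s[0:],s[13:]  3  'bgc'
   3  s[13:],s[2:]  0  ''
   4  s[2:],s[15:]  1  'c'
   5  s[15:],s[16:]  2  'cc'
   6  s[16:],s[17:]  1  'c'
   7  s[17:],s[7:]  1  'c'
   8  s[7:],s[9:]  1  'c'
   9  s[9:],s[18:]  0  ''
  10  s[18:],s[6:]  1  'd'
  11  s[6:],s[5:]  1  'd'
  12  s[5:],s[12:]  0  ''
  13  s[12:],s[8:]  1  'f'
  14  s[8:],s[1:]  0  ''
  15  s[1:],s[14:]  2  'gc'
  16  s[14:],s[4:]  1  'g'
  17  s[4:],s[11:]  1  'g'
  18  s[11:],s[10:]  1  'g'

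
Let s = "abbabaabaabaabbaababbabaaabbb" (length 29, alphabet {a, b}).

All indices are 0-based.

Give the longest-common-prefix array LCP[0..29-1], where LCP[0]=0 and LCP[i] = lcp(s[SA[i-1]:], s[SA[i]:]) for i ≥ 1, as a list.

[0, 2, 6, 4, 3, 4, 1, 4, 8, 5, 3, 2, 4, 7, 3, 0, 1, 3, 7, 5, 4, 2, 5, 3, 1, 2, 3, 6, 2]

sorted suffixes:
  #0 SA[0]=23  'aaabbb'
  #1 SA[1]=5  'aabaabaabbaababbabaaabbb'
  #2 SA[2]=8  'aabaabbaababbabaaabbb'
  #3 SA[3]=15  'aababbabaaabbb'
  #4 SA[4]=11  'aabbaababbabaaabbb'
  #5 SA[5]=24  'aabbb'
  #6 SA[6]=21  'abaaabbb'
  #7 SA[7]=3  'abaabaabaabbaababbabaaabbb'
  #8 SA[8]=6  'abaabaabbaababbabaaabbb'
  #9 SA[9]=9  'abaabbaababbabaaabbb'
  #10 SA[10]=16  'ababbabaaabbb'
  #11 SA[11]=12  'abbaababbabaaabbb'
  #12 SA[12]=18  'abbabaaabbb'
  #13 SA[13]=0  'abbabaabaabaabbaababbabaaabbb'
  #14 SA[14]=25  'abbb'
  #15 SA[15]=28  'b'
  #16 SA[16]=22  'baaabbb'
  #17 SA[17]=4  'baabaabaabbaababbabaaabbb'
  #18 SA[18]=7  'baabaabbaababbabaaabbb'
  #19 SA[19]=14  'baababbabaaabbb'
  #20 SA[20]=10  'baabbaababbabaaabbb'
  #21 SA[21]=20  'babaaabbb'
  #22 SA[22]=2  'babaabaabaabbaababbabaaabbb'
  #23 SA[23]=17  'babbabaaabbb'
  #24 SA[24]=27  'bb'
  #25 SA[25]=13  'bbaababbabaaabbb'
  #26 SA[26]=19  'bbabaaabbb'
  #27 SA[27]=1  'bbabaabaabaabbaababbabaaabbb'
  #28 SA[28]=26  'bbb'

SA = [23, 5, 8, 15, 11, 24, 21, 3, 6, 9, 16, 12, 18, 0, 25, 28, 22, 4, 7, 14, 10, 20, 2, 17, 27, 13, 19, 1, 26]
[i] adj suffixes → lcp
  [1] 23/5 → 2 ('aa')
  [2] 5/8 → 6 ('aabaab')
  [3] 8/15 → 4 ('aaba')
  [4] 15/11 → 3 ('aab')
  [5] 11/24 → 4 ('aabb')
  [6] 24/21 → 1 ('a')
  [7] 21/3 → 4 ('abaa')
  [8] 3/6 → 8 ('abaabaab')
  [9] 6/9 → 5 ('abaab')
  [10] 9/16 → 3 ('aba')
  [11] 16/12 → 2 ('ab')
  [12] 12/18 → 4 ('abba')
  [13] 18/0 → 7 ('abbabaa')
  [14] 0/25 → 3 ('abb')
  [15] 25/28 → 0 ('')
  [16] 28/22 → 1 ('b')
  [17] 22/4 → 3 ('baa')
  [18] 4/7 → 7 ('baabaab')
  [19] 7/14 → 5 ('baaba')
  [20] 14/10 → 4 ('baab')
  [21] 10/20 → 2 ('ba')
  [22] 20/2 → 5 ('babaa')
  [23] 2/17 → 3 ('bab')
  [24] 17/27 → 1 ('b')
  [25] 27/13 → 2 ('bb')
  [26] 13/19 → 3 ('bba')
  [27] 19/1 → 6 ('bbabaa')
  [28] 1/26 → 2 ('bb')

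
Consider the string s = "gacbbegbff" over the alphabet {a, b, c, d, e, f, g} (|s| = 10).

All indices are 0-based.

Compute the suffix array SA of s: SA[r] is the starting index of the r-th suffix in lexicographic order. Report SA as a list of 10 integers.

rank | idx | suffix
   0 |   1 | acbbegbff
   1 |   3 | bbegbff
   2 |   4 | begbff
   3 |   7 | bff
   4 |   2 | cbbegbff
   5 |   5 | egbff
   6 |   9 | f
   7 |   8 | ff
   8 |   0 | gacbbegbff
   9 |   6 | gbff

[1, 3, 4, 7, 2, 5, 9, 8, 0, 6]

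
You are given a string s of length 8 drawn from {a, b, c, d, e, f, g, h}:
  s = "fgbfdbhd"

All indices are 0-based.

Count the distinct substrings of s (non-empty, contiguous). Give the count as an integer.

33

sorted suffixes:
  #0 SA[0]=2  'bfdbhd'
  #1 SA[1]=5  'bhd'
  #2 SA[2]=7  'd'
  #3 SA[3]=4  'dbhd'
  #4 SA[4]=3  'fdbhd'
  #5 SA[5]=0  'fgbfdbhd'
  #6 SA[6]=1  'gbfdbhd'
  #7 SA[7]=6  'hd'

SA = [2, 5, 7, 4, 3, 0, 1, 6]
rank  pair      lcp
   1  s[2:],s[5:]  1  'b'
   2  s[5:],s[7:]  0  ''
   3  s[7:],s[4:]  1  'd'
   4  s[4:],s[3:]  0  ''
   5  s[3:],s[0:]  1  'f'
   6  s[0:],s[1:]  0  ''
   7  s[1:],s[6:]  0  ''

n(n+1)/2 = 8·9/2 = 36
Σ LCP = 0 + 1 + 0 + 1 + 0 + 1 + 0 + 0 = 3
distinct = 36 − 3 = 33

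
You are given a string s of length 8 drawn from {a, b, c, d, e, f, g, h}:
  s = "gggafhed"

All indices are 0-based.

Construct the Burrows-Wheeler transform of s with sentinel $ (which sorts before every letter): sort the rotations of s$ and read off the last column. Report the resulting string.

rank  rotation   last
    0  $gggafhed  d
    1  afhed$ggg  g
    2  d$gggafhe  e
    3  ed$gggafh  h
    4  fhed$ggga  a
    5  gafhed$gg  g
    6  ggafhed$g  g
    7  gggafhed$  $
    8  hed$gggaf  f

dgehagg$f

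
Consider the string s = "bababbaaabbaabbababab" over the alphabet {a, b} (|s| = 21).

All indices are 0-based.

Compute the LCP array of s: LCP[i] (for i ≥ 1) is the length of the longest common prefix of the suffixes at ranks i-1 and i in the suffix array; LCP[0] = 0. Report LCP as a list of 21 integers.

rank | idx | suffix
   0 |   6 | aaabbaabbababab
   1 |   7 | aabbaabbababab
   2 |  11 | aabbababab
   3 |  19 | ab
   4 |  17 | abab
   5 |  15 | ababab
   6 |   1 | ababbaaabbaabbababab
   7 |   3 | abbaaabbaabbababab
   8 |   8 | abbaabbababab
   9 |  12 | abbababab
  10 |  20 | b
  11 |   5 | baaabbaabbababab
  12 |  10 | baabbababab
  13 |  18 | bab
  14 |  16 | babab
  15 |  14 | bababab
  16 |   0 | bababbaaabbaabbababab
  17 |   2 | babbaaabbaabbababab
  18 |   4 | bbaaabbaabbababab
  19 |   9 | bbaabbababab
  20 |  13 | bbababab

SA = [6, 7, 11, 19, 17, 15, 1, 3, 8, 12, 20, 5, 10, 18, 16, 14, 0, 2, 4, 9, 13]
i: (SA[i-1],SA[i]) lcp shared
  1: (6,7) 2 'aa'
  2: (7,11) 5 'aabba'
  3: (11,19) 1 'a'
  4: (19,17) 2 'ab'
  5: (17,15) 4 'abab'
  6: (15,1) 4 'abab'
  7: (1,3) 2 'ab'
  8: (3,8) 5 'abbaa'
  9: (8,12) 4 'abba'
  10: (12,20) 0 ''
  11: (20,5) 1 'b'
  12: (5,10) 3 'baa'
  13: (10,18) 2 'ba'
  14: (18,16) 3 'bab'
  15: (16,14) 5 'babab'
  16: (14,0) 5 'babab'
  17: (0,2) 3 'bab'
  18: (2,4) 1 'b'
  19: (4,9) 4 'bbaa'
  20: (9,13) 3 'bba'

[0, 2, 5, 1, 2, 4, 4, 2, 5, 4, 0, 1, 3, 2, 3, 5, 5, 3, 1, 4, 3]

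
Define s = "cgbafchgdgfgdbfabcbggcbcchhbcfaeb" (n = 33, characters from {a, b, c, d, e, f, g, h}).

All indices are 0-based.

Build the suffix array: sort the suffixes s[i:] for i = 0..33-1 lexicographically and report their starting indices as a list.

rank→(start, suffix):
  0 → (15, 'abcbggcbcchhbcfaeb')
  1 → (30, 'aeb')
  2 → (3, 'afchgdgfgdbfabcbggcbcchhbcfaeb')
  3 → (32, 'b')
  4 → (2, 'bafchgdgfgdbfabcbggcbcchhbcfaeb')
  5 → (16, 'bcbggcbcchhbcfaeb')
  6 → (22, 'bcchhbcfaeb')
  7 → (27, 'bcfaeb')
  8 → (13, 'bfabcbggcbcchhbcfaeb')
  9 → (18, 'bggcbcchhbcfaeb')
  10 → (21, 'cbcchhbcfaeb')
  11 → (17, 'cbggcbcchhbcfaeb')
  12 → (23, 'cchhbcfaeb')
  13 → (28, 'cfaeb')
  14 → (0, 'cgbafchgdgfgdbfabcbggcbcchhbcfaeb')
  15 → (5, 'chgdgfgdbfabcbggcbcchhbcfaeb')
  16 → (24, 'chhbcfaeb')
  17 → (12, 'dbfabcbggcbcchhbcfaeb')
  18 → (8, 'dgfgdbfabcbggcbcchhbcfaeb')
  19 → (31, 'eb')
  20 → (14, 'fabcbggcbcchhbcfaeb')
  21 → (29, 'faeb')
  22 → (4, 'fchgdgfgdbfabcbggcbcchhbcfaeb')
  23 → (10, 'fgdbfabcbggcbcchhbcfaeb')
  24 → (1, 'gbafchgdgfgdbfabcbggcbcchhbcfaeb')
  25 → (20, 'gcbcchhbcfaeb')
  26 → (11, 'gdbfabcbggcbcchhbcfaeb')
  27 → (7, 'gdgfgdbfabcbggcbcchhbcfaeb')
  28 → (9, 'gfgdbfabcbggcbcchhbcfaeb')
  29 → (19, 'ggcbcchhbcfaeb')
  30 → (26, 'hbcfaeb')
  31 → (6, 'hgdgfgdbfabcbggcbcchhbcfaeb')
  32 → (25, 'hhbcfaeb')

[15, 30, 3, 32, 2, 16, 22, 27, 13, 18, 21, 17, 23, 28, 0, 5, 24, 12, 8, 31, 14, 29, 4, 10, 1, 20, 11, 7, 9, 19, 26, 6, 25]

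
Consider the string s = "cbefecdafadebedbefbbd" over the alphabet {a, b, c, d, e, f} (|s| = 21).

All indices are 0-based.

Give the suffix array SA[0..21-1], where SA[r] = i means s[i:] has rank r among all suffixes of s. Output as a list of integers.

[9, 7, 18, 19, 12, 15, 1, 0, 5, 20, 6, 14, 10, 11, 4, 13, 16, 2, 8, 17, 3]

sorted suffixes:
  #0 SA[0]=9  'adebedbefbbd'
  #1 SA[1]=7  'afadebedbefbbd'
  #2 SA[2]=18  'bbd'
  #3 SA[3]=19  'bd'
  #4 SA[4]=12  'bedbefbbd'
  #5 SA[5]=15  'befbbd'
  #6 SA[6]=1  'befecdafadebedbefbbd'
  #7 SA[7]=0  'cbefecdafadebedbefbbd'
  #8 SA[8]=5  'cdafadebedbefbbd'
  #9 SA[9]=20  'd'
  #10 SA[10]=6  'dafadebedbefbbd'
  #11 SA[11]=14  'dbefbbd'
  #12 SA[12]=10  'debedbefbbd'
  #13 SA[13]=11  'ebedbefbbd'
  #14 SA[14]=4  'ecdafadebedbefbbd'
  #15 SA[15]=13  'edbefbbd'
  #16 SA[16]=16  'efbbd'
  #17 SA[17]=2  'efecdafadebedbefbbd'
  #18 SA[18]=8  'fadebedbefbbd'
  #19 SA[19]=17  'fbbd'
  #20 SA[20]=3  'fecdafadebedbefbbd'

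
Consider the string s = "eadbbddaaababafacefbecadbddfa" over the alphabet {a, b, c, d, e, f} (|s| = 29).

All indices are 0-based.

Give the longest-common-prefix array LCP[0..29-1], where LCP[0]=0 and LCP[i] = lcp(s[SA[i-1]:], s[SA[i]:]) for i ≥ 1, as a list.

[0, 1, 2, 1, 3, 1, 1, 3, 1, 0, 2, 1, 1, 3, 1, 0, 1, 0, 1, 2, 1, 2, 1, 0, 1, 1, 0, 2, 1]

sorted suffixes:
  #0 SA[0]=28  'a'
  #1 SA[1]=7  'aaababafacefbecadbddfa'
  #2 SA[2]=8  'aababafacefbecadbddfa'
  #3 SA[3]=9  'ababafacefbecadbddfa'
  #4 SA[4]=11  'abafacefbecadbddfa'
  #5 SA[5]=15  'acefbecadbddfa'
  #6 SA[6]=1  'adbbddaaababafacefbecadbddfa'
  #7 SA[7]=22  'adbddfa'
  #8 SA[8]=13  'afacefbecadbddfa'
  #9 SA[9]=10  'babafacefbecadbddfa'
  #10 SA[10]=12  'bafacefbecadbddfa'
  #11 SA[11]=3  'bbddaaababafacefbecadbddfa'
  #12 SA[12]=4  'bddaaababafacefbecadbddfa'
  #13 SA[13]=24  'bddfa'
  #14 SA[14]=19  'becadbddfa'
  #15 SA[15]=21  'cadbddfa'
  #16 SA[16]=16  'cefbecadbddfa'
  #17 SA[17]=6  'daaababafacefbecadbddfa'
  #18 SA[18]=2  'dbbddaaababafacefbecadbddfa'
  #19 SA[19]=23  'dbddfa'
  #20 SA[20]=5  'ddaaababafacefbecadbddfa'
  #21 SA[21]=25  'ddfa'
  #22 SA[22]=26  'dfa'
  #23 SA[23]=0  'eadbbddaaababafacefbecadbddfa'
  #24 SA[24]=20  'ecadbddfa'
  #25 SA[25]=17  'efbecadbddfa'
  #26 SA[26]=27  'fa'
  #27 SA[27]=14  'facefbecadbddfa'
  #28 SA[28]=18  'fbecadbddfa'

SA = [28, 7, 8, 9, 11, 15, 1, 22, 13, 10, 12, 3, 4, 24, 19, 21, 16, 6, 2, 23, 5, 25, 26, 0, 20, 17, 27, 14, 18]
i: (SA[i-1],SA[i]) lcp shared
  1: (28,7) 1 'a'
  2: (7,8) 2 'aa'
  3: (8,9) 1 'a'
  4: (9,11) 3 'aba'
  5: (11,15) 1 'a'
  6: (15,1) 1 'a'
  7: (1,22) 3 'adb'
  8: (22,13) 1 'a'
  9: (13,10) 0 ''
  10: (10,12) 2 'ba'
  11: (12,3) 1 'b'
  12: (3,4) 1 'b'
  13: (4,24) 3 'bdd'
  14: (24,19) 1 'b'
  15: (19,21) 0 ''
  16: (21,16) 1 'c'
  17: (16,6) 0 ''
  18: (6,2) 1 'd'
  19: (2,23) 2 'db'
  20: (23,5) 1 'd'
  21: (5,25) 2 'dd'
  22: (25,26) 1 'd'
  23: (26,0) 0 ''
  24: (0,20) 1 'e'
  25: (20,17) 1 'e'
  26: (17,27) 0 ''
  27: (27,14) 2 'fa'
  28: (14,18) 1 'f'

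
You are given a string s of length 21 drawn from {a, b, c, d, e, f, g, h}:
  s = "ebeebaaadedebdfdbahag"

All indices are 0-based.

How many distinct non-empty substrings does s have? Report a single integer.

212

rank | idx | suffix
   0 |   5 | aaadedebdfdbahag
   1 |   6 | aadedebdfdbahag
   2 |   7 | adedebdfdbahag
   3 |  19 | ag
   4 |  17 | ahag
   5 |   4 | baaadedebdfdbahag
   6 |  16 | bahag
   7 |  12 | bdfdbahag
   8 |   1 | beebaaadedebdfdbahag
   9 |  15 | dbahag
  10 |  10 | debdfdbahag
  11 |   8 | dedebdfdbahag
  12 |  13 | dfdbahag
  13 |   3 | ebaaadedebdfdbahag
  14 |  11 | ebdfdbahag
  15 |   0 | ebeebaaadedebdfdbahag
  16 |   9 | edebdfdbahag
  17 |   2 | eebaaadedebdfdbahag
  18 |  14 | fdbahag
  19 |  20 | g
  20 |  18 | hag

SA = [5, 6, 7, 19, 17, 4, 16, 12, 1, 15, 10, 8, 13, 3, 11, 0, 9, 2, 14, 20, 18]
i: (SA[i-1],SA[i]) lcp shared
  1: (5,6) 2 'aa'
  2: (6,7) 1 'a'
  3: (7,19) 1 'a'
  4: (19,17) 1 'a'
  5: (17,4) 0 ''
  6: (4,16) 2 'ba'
  7: (16,12) 1 'b'
  8: (12,1) 1 'b'
  9: (1,15) 0 ''
  10: (15,10) 1 'd'
  11: (10,8) 2 'de'
  12: (8,13) 1 'd'
  13: (13,3) 0 ''
  14: (3,11) 2 'eb'
  15: (11,0) 2 'eb'
  16: (0,9) 1 'e'
  17: (9,2) 1 'e'
  18: (2,14) 0 ''
  19: (14,20) 0 ''
  20: (20,18) 0 ''

n(n+1)/2 = 21·22/2 = 231
Σ LCP = 0 + 2 + 1 + 1 + 1 + 0 + 2 + 1 + 1 + 0 + 1 + 2 + 1 + 0 + 2 + 2 + 1 + 1 + 0 + 0 + 0 = 19
distinct = 231 − 19 = 212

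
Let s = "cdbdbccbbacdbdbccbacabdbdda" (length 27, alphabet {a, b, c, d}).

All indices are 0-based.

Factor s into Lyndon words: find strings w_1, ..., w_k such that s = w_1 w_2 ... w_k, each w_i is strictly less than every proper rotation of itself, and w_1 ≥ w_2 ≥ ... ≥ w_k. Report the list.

emit factor 1: 'cd' (i=0, period=2)
emit factor 2: 'bd' (i=2, period=2)
emit factor 3: 'bcc' (i=4, period=3)
emit factor 4: 'b' (i=7, period=1)
emit factor 5: 'b' (i=8, period=1)
emit factor 6: 'acdbdbccb' (i=9, period=9)
emit factor 7: 'ac' (i=18, period=2)
emit factor 8: 'abdbdd' (i=20, period=6)
emit factor 9: 'a' (i=26, period=1)

["cd", "bd", "bcc", "b", "b", "acdbdbccb", "ac", "abdbdd", "a"]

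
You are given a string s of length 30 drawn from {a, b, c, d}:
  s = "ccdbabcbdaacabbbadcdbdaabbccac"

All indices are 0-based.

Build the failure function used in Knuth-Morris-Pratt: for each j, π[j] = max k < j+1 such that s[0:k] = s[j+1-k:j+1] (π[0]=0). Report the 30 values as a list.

[0, 1, 0, 0, 0, 0, 1, 0, 0, 0, 0, 1, 0, 0, 0, 0, 0, 0, 1, 0, 0, 0, 0, 0, 0, 0, 1, 2, 0, 1]

π[0] = 0
j=1 s[j]='c': π[1]=1 (border 'c')
j=2 s[j]='d': k: 1→0; π[2]=0 (border '')
j=3 s[j]='b': π[3]=0 (border '')
j=4 s[j]='a': π[4]=0 (border '')
j=5 s[j]='b': π[5]=0 (border '')
j=6 s[j]='c': π[6]=1 (border 'c')
j=7 s[j]='b': k: 1→0; π[7]=0 (border '')
j=8 s[j]='d': π[8]=0 (border '')
j=9 s[j]='a': π[9]=0 (border '')
j=10 s[j]='a': π[10]=0 (border '')
j=11 s[j]='c': π[11]=1 (border 'c')
j=12 s[j]='a': k: 1→0; π[12]=0 (border '')
j=13 s[j]='b': π[13]=0 (border '')
j=14 s[j]='b': π[14]=0 (border '')
j=15 s[j]='b': π[15]=0 (border '')
j=16 s[j]='a': π[16]=0 (border '')
j=17 s[j]='d': π[17]=0 (border '')
j=18 s[j]='c': π[18]=1 (border 'c')
j=19 s[j]='d': k: 1→0; π[19]=0 (border '')
j=20 s[j]='b': π[20]=0 (border '')
j=21 s[j]='d': π[21]=0 (border '')
j=22 s[j]='a': π[22]=0 (border '')
j=23 s[j]='a': π[23]=0 (border '')
j=24 s[j]='b': π[24]=0 (border '')
j=25 s[j]='b': π[25]=0 (border '')
j=26 s[j]='c': π[26]=1 (border 'c')
j=27 s[j]='c': π[27]=2 (border 'cc')
j=28 s[j]='a': k: 2→1→0; π[28]=0 (border '')
j=29 s[j]='c': π[29]=1 (border 'c')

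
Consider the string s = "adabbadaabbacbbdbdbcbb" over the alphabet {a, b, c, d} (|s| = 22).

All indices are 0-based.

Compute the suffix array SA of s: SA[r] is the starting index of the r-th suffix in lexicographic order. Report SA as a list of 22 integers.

[7, 8, 2, 11, 5, 0, 21, 10, 4, 20, 9, 3, 13, 18, 16, 14, 19, 12, 6, 1, 17, 15]

rank→(start, suffix):
  0 → (7, 'aabbacbbdbdbcbb')
  1 → (8, 'abbacbbdbdbcbb')
  2 → (2, 'abbadaabbacbbdbdbcbb')
  3 → (11, 'acbbdbdbcbb')
  4 → (5, 'adaabbacbbdbdbcbb')
  5 → (0, 'adabbadaabbacbbdbdbcbb')
  6 → (21, 'b')
  7 → (10, 'bacbbdbdbcbb')
  8 → (4, 'badaabbacbbdbdbcbb')
  9 → (20, 'bb')
  10 → (9, 'bbacbbdbdbcbb')
  11 → (3, 'bbadaabbacbbdbdbcbb')
  12 → (13, 'bbdbdbcbb')
  13 → (18, 'bcbb')
  14 → (16, 'bdbcbb')
  15 → (14, 'bdbdbcbb')
  16 → (19, 'cbb')
  17 → (12, 'cbbdbdbcbb')
  18 → (6, 'daabbacbbdbdbcbb')
  19 → (1, 'dabbadaabbacbbdbdbcbb')
  20 → (17, 'dbcbb')
  21 → (15, 'dbdbcbb')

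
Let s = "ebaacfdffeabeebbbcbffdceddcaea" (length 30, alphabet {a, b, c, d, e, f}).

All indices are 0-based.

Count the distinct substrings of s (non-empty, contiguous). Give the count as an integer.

sorted suffixes:
  #0 SA[0]=29  'a'
  #1 SA[1]=2  'aacfdffeabeebbbcbffdceddcaea'
  #2 SA[2]=10  'abeebbbcbffdceddcaea'
  #3 SA[3]=3  'acfdffeabeebbbcbffdceddcaea'
  #4 SA[4]=27  'aea'
  #5 SA[5]=1  'baacfdffeabeebbbcbffdceddcaea'
  #6 SA[6]=14  'bbbcbffdceddcaea'
  #7 SA[7]=15  'bbcbffdceddcaea'
  #8 SA[8]=16  'bcbffdceddcaea'
  #9 SA[9]=11  'beebbbcbffdceddcaea'
  #10 SA[10]=18  'bffdceddcaea'
  #11 SA[11]=26  'caea'
  #12 SA[12]=17  'cbffdceddcaea'
  #13 SA[13]=22  'ceddcaea'
  #14 SA[14]=4  'cfdffeabeebbbcbffdceddcaea'
  #15 SA[15]=25  'dcaea'
  #16 SA[16]=21  'dceddcaea'
  #17 SA[17]=24  'ddcaea'
  #18 SA[18]=6  'dffeabeebbbcbffdceddcaea'
  #19 SA[19]=28  'ea'
  #20 SA[20]=9  'eabeebbbcbffdceddcaea'
  #21 SA[21]=0  'ebaacfdffeabeebbbcbffdceddcaea'
  #22 SA[22]=13  'ebbbcbffdceddcaea'
  #23 SA[23]=23  'eddcaea'
  #24 SA[24]=12  'eebbbcbffdceddcaea'
  #25 SA[25]=20  'fdceddcaea'
  #26 SA[26]=5  'fdffeabeebbbcbffdceddcaea'
  #27 SA[27]=8  'feabeebbbcbffdceddcaea'
  #28 SA[28]=19  'ffdceddcaea'
  #29 SA[29]=7  'ffeabeebbbcbffdceddcaea'

SA = [29, 2, 10, 3, 27, 1, 14, 15, 16, 11, 18, 26, 17, 22, 4, 25, 21, 24, 6, 28, 9, 0, 13, 23, 12, 20, 5, 8, 19, 7]
rank  pair      lcp
   1  s[29:],s[2:]  1  'a'
   2  s[2:],s[10:]  1  'a'
   3  s[10:],s[3:]  1  'a'
   4  s[3:],s[27:]  1  'a'
   5  s[27:],s[1:]  0  ''
   6  s[1:],s[14:]  1  'b'
   7  s[14:],s[15:]  2  'bb'
   8  s[15:],s[16:]  1  'b'
   9  s[16:],s[11:]  1  'b'
  10  s[11:],s[18:]  1  'b'
  11  s[18:],s[26:]  0  ''
  12  s[26:],s[17:]  1  'c'
  13  s[17:],s[22:]  1  'c'
  14  s[22:],s[4:]  1  'c'
  15  s[4:],s[25:]  0  ''
  16  s[25:],s[21:]  2  'dc'
  17  s[21:],s[24:]  1  'd'
  18  s[24:],s[6:]  1  'd'
  19  s[6:],s[28:]  0  ''
  20  s[28:],s[9:]  2  'ea'
  21  s[9:],s[0:]  1  'e'
  22  s[0:],s[13:]  2  'eb'
  23  s[13:],s[23:]  1  'e'
  24  s[23:],s[12:]  1  'e'
  25  s[12:],s[20:]  0  ''
  26  s[20:],s[5:]  2  'fd'
  27  s[5:],s[8:]  1  'f'
  28  s[8:],s[19:]  1  'f'
  29  s[19:],s[7:]  2  'ff'

n(n+1)/2 = 30·31/2 = 465
Σ LCP = 0 + 1 + 1 + 1 + 1 + 0 + 1 + 2 + 1 + 1 + 1 + 0 + 1 + 1 + 1 + 0 + 2 + 1 + 1 + 0 + 2 + 1 + 2 + 1 + 1 + 0 + 2 + 1 + 1 + 2 = 30
distinct = 465 − 30 = 435

435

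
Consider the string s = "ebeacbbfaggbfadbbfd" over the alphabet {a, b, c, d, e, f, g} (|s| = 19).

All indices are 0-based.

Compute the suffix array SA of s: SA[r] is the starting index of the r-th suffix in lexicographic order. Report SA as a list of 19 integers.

[3, 13, 8, 5, 15, 1, 11, 6, 16, 4, 18, 14, 2, 0, 12, 7, 17, 10, 9]

rank→(start, suffix):
  0 → (3, 'acbbfaggbfadbbfd')
  1 → (13, 'adbbfd')
  2 → (8, 'aggbfadbbfd')
  3 → (5, 'bbfaggbfadbbfd')
  4 → (15, 'bbfd')
  5 → (1, 'beacbbfaggbfadbbfd')
  6 → (11, 'bfadbbfd')
  7 → (6, 'bfaggbfadbbfd')
  8 → (16, 'bfd')
  9 → (4, 'cbbfaggbfadbbfd')
  10 → (18, 'd')
  11 → (14, 'dbbfd')
  12 → (2, 'eacbbfaggbfadbbfd')
  13 → (0, 'ebeacbbfaggbfadbbfd')
  14 → (12, 'fadbbfd')
  15 → (7, 'faggbfadbbfd')
  16 → (17, 'fd')
  17 → (10, 'gbfadbbfd')
  18 → (9, 'ggbfadbbfd')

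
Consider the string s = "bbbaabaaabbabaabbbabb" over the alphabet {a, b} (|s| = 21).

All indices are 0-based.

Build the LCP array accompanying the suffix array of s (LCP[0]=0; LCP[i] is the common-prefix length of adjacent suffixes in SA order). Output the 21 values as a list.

sorted suffixes:
  #0 SA[0]=6  'aaabbabaabbbabb'
  #1 SA[1]=3  'aabaaabbabaabbbabb'
  #2 SA[2]=7  'aabbabaabbbabb'
  #3 SA[3]=13  'aabbbabb'
  #4 SA[4]=4  'abaaabbabaabbbabb'
  #5 SA[5]=11  'abaabbbabb'
  #6 SA[6]=18  'abb'
  #7 SA[7]=8  'abbabaabbbabb'
  #8 SA[8]=14  'abbbabb'
  #9 SA[9]=20  'b'
  #10 SA[10]=5  'baaabbabaabbbabb'
  #11 SA[11]=2  'baabaaabbabaabbbabb'
  #12 SA[12]=12  'baabbbabb'
  #13 SA[13]=10  'babaabbbabb'
  #14 SA[14]=17  'babb'
  #15 SA[15]=19  'bb'
  #16 SA[16]=1  'bbaabaaabbabaabbbabb'
  #17 SA[17]=9  'bbabaabbbabb'
  #18 SA[18]=16  'bbabb'
  #19 SA[19]=0  'bbbaabaaabbabaabbbabb'
  #20 SA[20]=15  'bbbabb'

SA = [6, 3, 7, 13, 4, 11, 18, 8, 14, 20, 5, 2, 12, 10, 17, 19, 1, 9, 16, 0, 15]
[i] adj suffixes → lcp
  [1] 6/3 → 2 ('aa')
  [2] 3/7 → 3 ('aab')
  [3] 7/13 → 4 ('aabb')
  [4] 13/4 → 1 ('a')
  [5] 4/11 → 4 ('abaa')
  [6] 11/18 → 2 ('ab')
  [7] 18/8 → 3 ('abb')
  [8] 8/14 → 3 ('abb')
  [9] 14/20 → 0 ('')
  [10] 20/5 → 1 ('b')
  [11] 5/2 → 3 ('baa')
  [12] 2/12 → 4 ('baab')
  [13] 12/10 → 2 ('ba')
  [14] 10/17 → 3 ('bab')
  [15] 17/19 → 1 ('b')
  [16] 19/1 → 2 ('bb')
  [17] 1/9 → 3 ('bba')
  [18] 9/16 → 4 ('bbab')
  [19] 16/0 → 2 ('bb')
  [20] 0/15 → 4 ('bbba')

[0, 2, 3, 4, 1, 4, 2, 3, 3, 0, 1, 3, 4, 2, 3, 1, 2, 3, 4, 2, 4]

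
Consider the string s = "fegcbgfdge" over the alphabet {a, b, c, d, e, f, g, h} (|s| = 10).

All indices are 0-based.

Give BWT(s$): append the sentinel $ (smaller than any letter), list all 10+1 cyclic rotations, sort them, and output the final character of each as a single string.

rank  rotation     last
    0  $fegcbgfdge  e
    1  bgfdge$fegc  c
    2  cbgfdge$feg  g
    3  dge$fegcbgf  f
    4  e$fegcbgfdg  g
    5  egcbgfdge$f  f
    6  fdge$fegcbg  g
    7  fegcbgfdge$  $
    8  gcbgfdge$fe  e
    9  ge$fegcbgfd  d
   10  gfdge$fegcb  b

ecgfgfg$edb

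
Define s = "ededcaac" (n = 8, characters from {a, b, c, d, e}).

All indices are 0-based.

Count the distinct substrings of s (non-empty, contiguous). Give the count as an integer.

rank→(start, suffix):
  0 → (5, 'aac')
  1 → (6, 'ac')
  2 → (7, 'c')
  3 → (4, 'caac')
  4 → (3, 'dcaac')
  5 → (1, 'dedcaac')
  6 → (2, 'edcaac')
  7 → (0, 'ededcaac')

SA = [5, 6, 7, 4, 3, 1, 2, 0]
i: (SA[i-1],SA[i]) lcp shared
  1: (5,6) 1 'a'
  2: (6,7) 0 ''
  3: (7,4) 1 'c'
  4: (4,3) 0 ''
  5: (3,1) 1 'd'
  6: (1,2) 0 ''
  7: (2,0) 2 'ed'

n(n+1)/2 = 8·9/2 = 36
Σ LCP = 0 + 1 + 0 + 1 + 0 + 1 + 0 + 2 = 5
distinct = 36 − 5 = 31

31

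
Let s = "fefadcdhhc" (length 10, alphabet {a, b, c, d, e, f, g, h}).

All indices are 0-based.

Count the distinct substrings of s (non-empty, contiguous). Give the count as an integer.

sorted suffixes:
  #0 SA[0]=3  'adcdhhc'
  #1 SA[1]=9  'c'
  #2 SA[2]=5  'cdhhc'
  #3 SA[3]=4  'dcdhhc'
  #4 SA[4]=6  'dhhc'
  #5 SA[5]=1  'efadcdhhc'
  #6 SA[6]=2  'fadcdhhc'
  #7 SA[7]=0  'fefadcdhhc'
  #8 SA[8]=8  'hc'
  #9 SA[9]=7  'hhc'

SA = [3, 9, 5, 4, 6, 1, 2, 0, 8, 7]
rank  pair      lcp
   1  s[3:],s[9:]  0  ''
   2  s[9:],s[5:]  1  'c'
   3  s[5:],s[4:]  0  ''
   4  s[4:],s[6:]  1  'd'
   5  s[6:],s[1:]  0  ''
   6  s[1:],s[2:]  0  ''
   7  s[2:],s[0:]  1  'f'
   8  s[0:],s[8:]  0  ''
   9  s[8:],s[7:]  1  'h'

n(n+1)/2 = 10·11/2 = 55
Σ LCP = 0 + 0 + 1 + 0 + 1 + 0 + 0 + 1 + 0 + 1 = 4
distinct = 55 − 4 = 51

51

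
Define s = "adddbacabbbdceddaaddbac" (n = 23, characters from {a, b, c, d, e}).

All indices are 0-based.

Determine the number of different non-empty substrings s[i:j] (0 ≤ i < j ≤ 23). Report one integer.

rank | idx | suffix
   0 |  16 | aaddbac
   1 |   7 | abbbdceddaaddbac
   2 |  21 | ac
   3 |   5 | acabbbdceddaaddbac
   4 |  17 | addbac
   5 |   0 | adddbacabbbdceddaaddbac
   6 |  20 | bac
   7 |   4 | bacabbbdceddaaddbac
   8 |   8 | bbbdceddaaddbac
   9 |   9 | bbdceddaaddbac
  10 |  10 | bdceddaaddbac
  11 |  22 | c
  12 |   6 | cabbbdceddaaddbac
  13 |  12 | ceddaaddbac
  14 |  15 | daaddbac
  15 |  19 | dbac
  16 |   3 | dbacabbbdceddaaddbac
  17 |  11 | dceddaaddbac
  18 |  14 | ddaaddbac
  19 |  18 | ddbac
  20 |   2 | ddbacabbbdceddaaddbac
  21 |   1 | dddbacabbbdceddaaddbac
  22 |  13 | eddaaddbac

SA = [16, 7, 21, 5, 17, 0, 20, 4, 8, 9, 10, 22, 6, 12, 15, 19, 3, 11, 14, 18, 2, 1, 13]
rank  pair      lcp
   1  s[16:],s[7:]  1  'a'
   2  s[7:],s[21:]  1  'a'
   3  s[21:],s[5:]  2  'ac'
   4  s[5:],s[17:]  1  'a'
   5  s[17:],s[0:]  3  'add'
   6  s[0:],s[20:]  0  ''
   7  s[20:],s[4:]  3  'bac'
   8  s[4:],s[8:]  1  'b'
   9  s[8:],s[9:]  2  'bb'
  10  s[9:],s[10:]  1  'b'
  11  s[10:],s[22:]  0  ''
  12  s[22:],s[6:]  1  'c'
  13  s[6:],s[12:]  1  'c'
  14  s[12:],s[15:]  0  ''
  15  s[15:],s[19:]  1  'd'
  16  s[19:],s[3:]  4  'dbac'
  17  s[3:],s[11:]  1  'd'
  18  s[11:],s[14:]  1  'd'
  19  s[14:],s[18:]  2  'dd'
  20  s[18:],s[2:]  5  'ddbac'
  21  s[2:],s[1:]  2  'dd'
  22  s[1:],s[13:]  0  ''

n(n+1)/2 = 23·24/2 = 276
Σ LCP = 0 + 1 + 1 + 2 + 1 + 3 + 0 + 3 + 1 + 2 + 1 + 0 + 1 + 1 + 0 + 1 + 4 + 1 + 1 + 2 + 5 + 2 + 0 = 33
distinct = 276 − 33 = 243

243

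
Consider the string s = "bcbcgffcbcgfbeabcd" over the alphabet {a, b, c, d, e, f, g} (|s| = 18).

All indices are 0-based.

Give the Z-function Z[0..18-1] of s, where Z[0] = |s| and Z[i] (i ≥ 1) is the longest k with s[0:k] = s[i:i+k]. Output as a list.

[18, 0, 2, 0, 0, 0, 0, 0, 2, 0, 0, 0, 1, 0, 0, 2, 0, 0]

Z[0]=18
i=1: i≥r, start 0; Z[1]=0
i=2: i≥r, start 0; Z[2]=2 grow→box=[2,4)
i=3: min(r-i=1, Z[1]=0)=0; Z[3]=0
i=4: i≥r, start 0; Z[4]=0
i=5: i≥r, start 0; Z[5]=0
i=6: i≥r, start 0; Z[6]=0
i=7: i≥r, start 0; Z[7]=0
i=8: i≥r, start 0; Z[8]=2 grow→box=[8,10)
i=9: min(r-i=1, Z[1]=0)=0; Z[9]=0
i=10: i≥r, start 0; Z[10]=0
i=11: i≥r, start 0; Z[11]=0
i=12: i≥r, start 0; Z[12]=1 grow→box=[12,13)
i=13: i≥r, start 0; Z[13]=0
i=14: i≥r, start 0; Z[14]=0
i=15: i≥r, start 0; Z[15]=2 grow→box=[15,17)
i=16: min(r-i=1, Z[1]=0)=0; Z[16]=0
i=17: i≥r, start 0; Z[17]=0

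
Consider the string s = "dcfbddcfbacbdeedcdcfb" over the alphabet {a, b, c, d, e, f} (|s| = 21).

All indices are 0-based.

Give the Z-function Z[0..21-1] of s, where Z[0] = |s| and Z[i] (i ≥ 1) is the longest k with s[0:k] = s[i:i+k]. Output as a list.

[21, 0, 0, 0, 1, 4, 0, 0, 0, 0, 0, 0, 1, 0, 0, 2, 0, 4, 0, 0, 0]

Z[0]=21
i=1: i≥r, start 0; Z[1]=0
i=2: i≥r, start 0; Z[2]=0
i=3: i≥r, start 0; Z[3]=0
i=4: i≥r, start 0; Z[4]=1 extend→box=[4,5)
i=5: i≥r, start 0; Z[5]=4 extend→box=[5,9)
i=6: min(r-i=3, Z[1]=0)=0; Z[6]=0
i=7: min(r-i=2, Z[2]=0)=0; Z[7]=0
i=8: min(r-i=1, Z[3]=0)=0; Z[8]=0
i=9: i≥r, start 0; Z[9]=0
i=10: i≥r, start 0; Z[10]=0
i=11: i≥r, start 0; Z[11]=0
i=12: i≥r, start 0; Z[12]=1 extend→box=[12,13)
i=13: i≥r, start 0; Z[13]=0
i=14: i≥r, start 0; Z[14]=0
i=15: i≥r, start 0; Z[15]=2 extend→box=[15,17)
i=16: min(r-i=1, Z[1]=0)=0; Z[16]=0
i=17: i≥r, start 0; Z[17]=4 extend→box=[17,21)
i=18: min(r-i=3, Z[1]=0)=0; Z[18]=0
i=19: min(r-i=2, Z[2]=0)=0; Z[19]=0
i=20: min(r-i=1, Z[3]=0)=0; Z[20]=0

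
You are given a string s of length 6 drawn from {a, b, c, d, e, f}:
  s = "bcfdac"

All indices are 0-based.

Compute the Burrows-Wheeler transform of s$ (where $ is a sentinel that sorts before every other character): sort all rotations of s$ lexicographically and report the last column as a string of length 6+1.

rank  rotation last
    0  $bcfdac  c
    1  ac$bcfd  d
    2  bcfdac$  $
    3  c$bcfda  a
    4  cfdac$b  b
    5  dac$bcf  f
    6  fdac$bc  c

cd$abfc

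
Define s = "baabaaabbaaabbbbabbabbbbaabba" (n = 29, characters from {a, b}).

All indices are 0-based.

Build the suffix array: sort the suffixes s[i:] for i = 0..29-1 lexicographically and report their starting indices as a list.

sorted suffixes:
  #0 SA[0]=28  'a'
  #1 SA[1]=4  'aaabbaaabbbbabbabbbbaabba'
  #2 SA[2]=9  'aaabbbbabbabbbbaabba'
  #3 SA[3]=1  'aabaaabbaaabbbbabbabbbbaabba'
  #4 SA[4]=24  'aabba'
  #5 SA[5]=5  'aabbaaabbbbabbabbbbaabba'
  #6 SA[6]=10  'aabbbbabbabbbbaabba'
  #7 SA[7]=2  'abaaabbaaabbbbabbabbbbaabba'
  #8 SA[8]=25  'abba'
  #9 SA[9]=6  'abbaaabbbbabbabbbbaabba'
  #10 SA[10]=16  'abbabbbbaabba'
  #11 SA[11]=19  'abbbbaabba'
  #12 SA[12]=11  'abbbbabbabbbbaabba'
  #13 SA[13]=27  'ba'
  #14 SA[14]=3  'baaabbaaabbbbabbabbbbaabba'
  #15 SA[15]=8  'baaabbbbabbabbbbaabba'
  #16 SA[16]=0  'baabaaabbaaabbbbabbabbbbaabba'
  #17 SA[17]=23  'baabba'
  #18 SA[18]=15  'babbabbbbaabba'
  #19 SA[19]=18  'babbbbaabba'
  #20 SA[20]=26  'bba'
  #21 SA[21]=7  'bbaaabbbbabbabbbbaabba'
  #22 SA[22]=22  'bbaabba'
  #23 SA[23]=14  'bbabbabbbbaabba'
  #24 SA[24]=17  'bbabbbbaabba'
  #25 SA[25]=21  'bbbaabba'
  #26 SA[26]=13  'bbbabbabbbbaabba'
  #27 SA[27]=20  'bbbbaabba'
  #28 SA[28]=12  'bbbbabbabbbbaabba'

[28, 4, 9, 1, 24, 5, 10, 2, 25, 6, 16, 19, 11, 27, 3, 8, 0, 23, 15, 18, 26, 7, 22, 14, 17, 21, 13, 20, 12]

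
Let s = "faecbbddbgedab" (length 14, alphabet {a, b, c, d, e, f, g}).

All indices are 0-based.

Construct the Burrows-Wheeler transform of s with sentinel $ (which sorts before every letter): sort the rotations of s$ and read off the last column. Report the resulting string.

rank  rotation         last
    0  $faecbbddbgedab  b
    1  ab$faecbbddbged  d
    2  aecbbddbgedab$f  f
    3  b$faecbbddbgeda  a
    4  bbddbgedab$faec  c
    5  bddbgedab$faecb  b
    6  bgedab$faecbbdd  d
    7  cbbddbgedab$fae  e
    8  dab$faecbbddbge  e
    9  dbgedab$faecbbd  d
   10  ddbgedab$faecbb  b
   11  ecbbddbgedab$fa  a
   12  edab$faecbbddbg  g
   13  faecbbddbgedab$  $
   14  gedab$faecbbddb  b

bdfacbdeedbag$b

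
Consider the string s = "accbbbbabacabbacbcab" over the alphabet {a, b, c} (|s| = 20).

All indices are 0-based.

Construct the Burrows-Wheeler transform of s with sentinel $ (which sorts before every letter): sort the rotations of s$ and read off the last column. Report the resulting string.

rank  rotation               last
    0  $accbbbbabacabbacbcab  b
    1  ab$accbbbbabacabbacbc  c
    2  abacabbacbcab$accbbbb  b
    3  abbacbcab$accbbbbabac  c
    4  acabbacbcab$accbbbbab  b
    5  acbcab$accbbbbabacabb  b
    6  accbbbbabacabbacbcab$  $
    7  b$accbbbbabacabbacbca  a
    8  babacabbacbcab$accbbb  b
    9  bacabbacbcab$accbbbba  a
   10  bacbcab$accbbbbabacab  b
   11  bbabacabbacbcab$accbb  b
   12  bbacbcab$accbbbbabaca  a
   13  bbbabacabbacbcab$accb  b
   14  bbbbabacabbacbcab$acc  c
   15  bcab$accbbbbabacabbac  c
   16  cab$accbbbbabacabbacb  b
   17  cabbacbcab$accbbbbaba  a
   18  cbbbbabacabbacbcab$ac  c
   19  cbcab$accbbbbabacabba  a
   20  ccbbbbabacabbacbcab$a  a

bcbcbb$ababbabccbacaa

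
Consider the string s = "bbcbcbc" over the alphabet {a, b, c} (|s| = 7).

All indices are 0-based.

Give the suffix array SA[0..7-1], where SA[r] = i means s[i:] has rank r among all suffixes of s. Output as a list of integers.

[0, 5, 3, 1, 6, 4, 2]

rank | idx | suffix
   0 |   0 | bbcbcbc
   1 |   5 | bc
   2 |   3 | bcbc
   3 |   1 | bcbcbc
   4 |   6 | c
   5 |   4 | cbc
   6 |   2 | cbcbc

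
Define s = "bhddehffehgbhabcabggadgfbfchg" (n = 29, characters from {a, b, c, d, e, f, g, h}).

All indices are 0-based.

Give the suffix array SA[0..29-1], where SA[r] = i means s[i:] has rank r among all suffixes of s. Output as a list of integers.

rank→(start, suffix):
  0 → (13, 'abcabggadgfbfchg')
  1 → (16, 'abggadgfbfchg')
  2 → (20, 'adgfbfchg')
  3 → (14, 'bcabggadgfbfchg')
  4 → (24, 'bfchg')
  5 → (17, 'bggadgfbfchg')
  6 → (11, 'bhabcabggadgfbfchg')
  7 → (0, 'bhddehffehgbhabcabggadgfbfchg')
  8 → (15, 'cabggadgfbfchg')
  9 → (26, 'chg')
  10 → (2, 'ddehffehgbhabcabggadgfbfchg')
  11 → (3, 'dehffehgbhabcabggadgfbfchg')
  12 → (21, 'dgfbfchg')
  13 → (4, 'ehffehgbhabcabggadgfbfchg')
  14 → (8, 'ehgbhabcabggadgfbfchg')
  15 → (23, 'fbfchg')
  16 → (25, 'fchg')
  17 → (7, 'fehgbhabcabggadgfbfchg')
  18 → (6, 'ffehgbhabcabggadgfbfchg')
  19 → (28, 'g')
  20 → (19, 'gadgfbfchg')
  21 → (10, 'gbhabcabggadgfbfchg')
  22 → (22, 'gfbfchg')
  23 → (18, 'ggadgfbfchg')
  24 → (12, 'habcabggadgfbfchg')
  25 → (1, 'hddehffehgbhabcabggadgfbfchg')
  26 → (5, 'hffehgbhabcabggadgfbfchg')
  27 → (27, 'hg')
  28 → (9, 'hgbhabcabggadgfbfchg')

[13, 16, 20, 14, 24, 17, 11, 0, 15, 26, 2, 3, 21, 4, 8, 23, 25, 7, 6, 28, 19, 10, 22, 18, 12, 1, 5, 27, 9]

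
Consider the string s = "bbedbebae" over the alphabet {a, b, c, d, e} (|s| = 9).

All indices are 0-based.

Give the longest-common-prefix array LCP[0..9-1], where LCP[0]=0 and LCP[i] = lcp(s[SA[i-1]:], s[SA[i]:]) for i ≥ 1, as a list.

sorted suffixes:
  #0 SA[0]=7  'ae'
  #1 SA[1]=6  'bae'
  #2 SA[2]=0  'bbedbebae'
  #3 SA[3]=4  'bebae'
  #4 SA[4]=1  'bedbebae'
  #5 SA[5]=3  'dbebae'
  #6 SA[6]=8  'e'
  #7 SA[7]=5  'ebae'
  #8 SA[8]=2  'edbebae'

SA = [7, 6, 0, 4, 1, 3, 8, 5, 2]
[i] adj suffixes → lcp
  [1] 7/6 → 0 ('')
  [2] 6/0 → 1 ('b')
  [3] 0/4 → 1 ('b')
  [4] 4/1 → 2 ('be')
  [5] 1/3 → 0 ('')
  [6] 3/8 → 0 ('')
  [7] 8/5 → 1 ('e')
  [8] 5/2 → 1 ('e')

[0, 0, 1, 1, 2, 0, 0, 1, 1]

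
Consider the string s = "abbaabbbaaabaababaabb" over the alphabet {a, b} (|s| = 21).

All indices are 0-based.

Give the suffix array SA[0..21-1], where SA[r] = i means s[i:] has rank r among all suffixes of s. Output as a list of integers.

[8, 9, 12, 17, 3, 10, 15, 13, 18, 0, 4, 20, 7, 11, 16, 2, 14, 19, 6, 1, 5]

rank→(start, suffix):
  0 → (8, 'aaabaababaabb')
  1 → (9, 'aabaababaabb')
  2 → (12, 'aababaabb')
  3 → (17, 'aabb')
  4 → (3, 'aabbbaaabaababaabb')
  5 → (10, 'abaababaabb')
  6 → (15, 'abaabb')
  7 → (13, 'ababaabb')
  8 → (18, 'abb')
  9 → (0, 'abbaabbbaaabaababaabb')
  10 → (4, 'abbbaaabaababaabb')
  11 → (20, 'b')
  12 → (7, 'baaabaababaabb')
  13 → (11, 'baababaabb')
  14 → (16, 'baabb')
  15 → (2, 'baabbbaaabaababaabb')
  16 → (14, 'babaabb')
  17 → (19, 'bb')
  18 → (6, 'bbaaabaababaabb')
  19 → (1, 'bbaabbbaaabaababaabb')
  20 → (5, 'bbbaaabaababaabb')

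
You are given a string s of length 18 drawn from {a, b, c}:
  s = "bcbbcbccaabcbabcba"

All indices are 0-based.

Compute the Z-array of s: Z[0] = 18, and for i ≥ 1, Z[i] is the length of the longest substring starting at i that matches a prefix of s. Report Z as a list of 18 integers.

Z[0]=18
i=1: fresh scan; Z[1]=0
i=2: fresh scan; Z[2]=1 scan→box=[2,3)
i=3: fresh scan; Z[3]=3 scan→box=[3,6)
i=4: min(r-i=2, Z[1]=0)=0; Z[4]=0
i=5: min(r-i=1, Z[2]=1)=1; Z[5]=2 scan→box=[5,7)
i=6: min(r-i=1, Z[1]=0)=0; Z[6]=0
i=7: fresh scan; Z[7]=0
i=8: fresh scan; Z[8]=0
i=9: fresh scan; Z[9]=0
i=10: fresh scan; Z[10]=3 scan→box=[10,13)
i=11: min(r-i=2, Z[1]=0)=0; Z[11]=0
i=12: min(r-i=1, Z[2]=1)=1; Z[12]=1
i=13: fresh scan; Z[13]=0
i=14: fresh scan; Z[14]=3 scan→box=[14,17)
i=15: min(r-i=2, Z[1]=0)=0; Z[15]=0
i=16: min(r-i=1, Z[2]=1)=1; Z[16]=1
i=17: fresh scan; Z[17]=0

[18, 0, 1, 3, 0, 2, 0, 0, 0, 0, 3, 0, 1, 0, 3, 0, 1, 0]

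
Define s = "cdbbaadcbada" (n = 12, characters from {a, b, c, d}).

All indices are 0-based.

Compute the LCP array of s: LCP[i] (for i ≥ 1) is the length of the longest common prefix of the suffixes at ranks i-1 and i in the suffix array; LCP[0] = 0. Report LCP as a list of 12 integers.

rank→(start, suffix):
  0 → (11, 'a')
  1 → (4, 'aadcbada')
  2 → (9, 'ada')
  3 → (5, 'adcbada')
  4 → (3, 'baadcbada')
  5 → (8, 'bada')
  6 → (2, 'bbaadcbada')
  7 → (7, 'cbada')
  8 → (0, 'cdbbaadcbada')
  9 → (10, 'da')
  10 → (1, 'dbbaadcbada')
  11 → (6, 'dcbada')

SA = [11, 4, 9, 5, 3, 8, 2, 7, 0, 10, 1, 6]
i: (SA[i-1],SA[i]) lcp shared
  1: (11,4) 1 'a'
  2: (4,9) 1 'a'
  3: (9,5) 2 'ad'
  4: (5,3) 0 ''
  5: (3,8) 2 'ba'
  6: (8,2) 1 'b'
  7: (2,7) 0 ''
  8: (7,0) 1 'c'
  9: (0,10) 0 ''
  10: (10,1) 1 'd'
  11: (1,6) 1 'd'

[0, 1, 1, 2, 0, 2, 1, 0, 1, 0, 1, 1]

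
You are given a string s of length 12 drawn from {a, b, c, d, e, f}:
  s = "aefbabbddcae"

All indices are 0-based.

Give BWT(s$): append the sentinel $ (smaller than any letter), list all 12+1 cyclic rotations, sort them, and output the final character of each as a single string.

ebc$fabddbaae

rank  rotation       last
    0  $aefbabbddcae  e
    1  abbddcae$aefb  b
    2  ae$aefbabbddc  c
    3  aefbabbddcae$  $
    4  babbddcae$aef  f
    5  bbddcae$aefba  a
    6  bddcae$aefbab  b
    7  cae$aefbabbdd  d
    8  dcae$aefbabbd  d
    9  ddcae$aefbabb  b
   10  e$aefbabbddca  a
   11  efbabbddcae$a  a
   12  fbabbddcae$ae  e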